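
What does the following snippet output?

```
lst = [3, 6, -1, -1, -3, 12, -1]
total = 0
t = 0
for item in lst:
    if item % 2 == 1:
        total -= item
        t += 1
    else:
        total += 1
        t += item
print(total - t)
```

item=3: odd, total = 0-3 = -3; t=1
item=6: not odd, total = (-3)+1 = -2; t=7
item=-1: odd, total = (-2)-(-1) = -1; t=8
item=-1: odd, total = (-1)-(-1) = 0; t=9
item=-3: odd, total = 0-(-3) = 3; t=10
item=12: not odd, total = 3+1 = 4; t=22
item=-1: odd, total = 4-(-1) = 5; t=23
total-t = 5-23 = -18

-18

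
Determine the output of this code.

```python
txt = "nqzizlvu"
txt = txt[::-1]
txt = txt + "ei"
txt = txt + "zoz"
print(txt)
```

reverse → 'uvlzizqn'
+ 'ei' → 'uvlzizqnei'
+ 'zoz' → 'uvlzizqneizoz'

uvlzizqneizoz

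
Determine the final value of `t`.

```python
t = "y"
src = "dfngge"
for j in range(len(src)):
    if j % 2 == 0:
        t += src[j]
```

j=0: add 'd' → 'yd'
j=1: skip
j=2: add 'n' → 'ydn'
j=3: skip
j=4: add 'g' → 'ydng'
j=5: skip

'ydng'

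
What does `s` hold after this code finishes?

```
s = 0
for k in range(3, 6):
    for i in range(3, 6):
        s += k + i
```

72

k=3,i=3: s = 0+6 = 6
k=3,i=4: s = 6+7 = 13
k=3,i=5: s = 13+8 = 21
k=4,i=3: s = 21+7 = 28
k=4,i=4: s = 28+8 = 36
k=4,i=5: s = 36+9 = 45
k=5,i=3: s = 45+8 = 53
k=5,i=4: s = 53+9 = 62
k=5,i=5: s = 62+10 = 72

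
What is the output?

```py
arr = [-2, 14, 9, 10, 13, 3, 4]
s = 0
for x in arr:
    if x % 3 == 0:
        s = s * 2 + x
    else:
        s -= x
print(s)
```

-77

x=-2: not %3==0, s = 0-(-2) = 2
x=14: not %3==0, s = 2-14 = -12
x=9: %3==0, s = (-12)*2+9 = -15
x=10: not %3==0, s = (-15)-10 = -25
x=13: not %3==0, s = (-25)-13 = -38
x=3: %3==0, s = (-38)*2+3 = -73
x=4: not %3==0, s = (-73)-4 = -77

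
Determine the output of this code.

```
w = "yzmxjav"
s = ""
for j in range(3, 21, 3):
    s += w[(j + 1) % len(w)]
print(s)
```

jyxvma

j=3: add w[4]='j' → 'j'
j=6: add w[0]='y' → 'jy'
j=9: add w[3]='x' → 'jyx'
j=12: add w[6]='v' → 'jyxv'
j=15: add w[2]='m' → 'jyxvm'
j=18: add w[5]='a' → 'jyxvma'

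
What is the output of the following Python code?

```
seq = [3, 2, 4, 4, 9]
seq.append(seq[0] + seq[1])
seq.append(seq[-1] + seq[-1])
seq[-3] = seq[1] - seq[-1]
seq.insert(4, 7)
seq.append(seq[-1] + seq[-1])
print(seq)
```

append seq[0]+seq[1] = 3+2 = 5 → [3, 2, 4, 4, 9, 5]
append seq[-1]+seq[-1] = 5+5 = 10 → [3, 2, 4, 4, 9, 5, 10]
seq[-3] = seq[1]-seq[-1] = 2-10 = -8 → [3, 2, 4, 4, -8, 5, 10]
insert 7 at 4 → [3, 2, 4, 4, 7, -8, 5, 10]
append seq[-1]+seq[-1] = 10+10 = 20 → [3, 2, 4, 4, 7, -8, 5, 10, 20]

[3, 2, 4, 4, 7, -8, 5, 10, 20]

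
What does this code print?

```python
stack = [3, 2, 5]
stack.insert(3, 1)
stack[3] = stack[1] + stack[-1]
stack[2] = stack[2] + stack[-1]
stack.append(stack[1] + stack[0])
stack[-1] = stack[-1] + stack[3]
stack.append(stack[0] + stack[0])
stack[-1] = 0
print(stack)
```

[3, 2, 8, 3, 8, 0]

insert 1 at 3 → [3, 2, 5, 1]
stack[3] = stack[1]+stack[-1] = 2+1 = 3 → [3, 2, 5, 3]
stack[2] = stack[2]+stack[-1] = 5+3 = 8 → [3, 2, 8, 3]
append stack[1]+stack[0] = 2+3 = 5 → [3, 2, 8, 3, 5]
stack[-1] = stack[-1]+stack[3] = 5+3 = 8 → [3, 2, 8, 3, 8]
append stack[0]+stack[0] = 3+3 = 6 → [3, 2, 8, 3, 8, 6]
stack[-1] = 0 → [3, 2, 8, 3, 8, 0]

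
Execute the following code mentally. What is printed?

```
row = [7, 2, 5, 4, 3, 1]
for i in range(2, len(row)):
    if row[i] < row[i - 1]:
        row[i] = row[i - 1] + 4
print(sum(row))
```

i=2: 5>=2, unchanged → [7, 2, 5, 4, 3, 1]
i=3: 4<5, row[3] = 5+4 = 9 → [7, 2, 5, 9, 3, 1]
i=4: 3<9, row[4] = 9+4 = 13 → [7, 2, 5, 9, 13, 1]
i=5: 1<13, row[5] = 13+4 = 17 → [7, 2, 5, 9, 13, 17]
sum = 53

53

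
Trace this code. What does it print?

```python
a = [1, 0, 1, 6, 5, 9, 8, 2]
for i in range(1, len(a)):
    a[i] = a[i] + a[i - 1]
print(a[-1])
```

32

i=1: a[1] = 0+1 = 1 → [1, 1, 1, 6, 5, 9, 8, 2]
i=2: a[2] = 1+1 = 2 → [1, 1, 2, 6, 5, 9, 8, 2]
i=3: a[3] = 6+2 = 8 → [1, 1, 2, 8, 5, 9, 8, 2]
i=4: a[4] = 5+8 = 13 → [1, 1, 2, 8, 13, 9, 8, 2]
i=5: a[5] = 9+13 = 22 → [1, 1, 2, 8, 13, 22, 8, 2]
i=6: a[6] = 8+22 = 30 → [1, 1, 2, 8, 13, 22, 30, 2]
i=7: a[7] = 2+30 = 32 → [1, 1, 2, 8, 13, 22, 30, 32]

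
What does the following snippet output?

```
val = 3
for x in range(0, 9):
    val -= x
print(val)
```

-33

x=0: val = 3-0 = 3
x=1: val = 3-1 = 2
x=2: val = 2-2 = 0
x=3: val = 0-3 = -3
x=4: val = (-3)-4 = -7
x=5: val = (-7)-5 = -12
x=6: val = (-12)-6 = -18
x=7: val = (-18)-7 = -25
x=8: val = (-25)-8 = -33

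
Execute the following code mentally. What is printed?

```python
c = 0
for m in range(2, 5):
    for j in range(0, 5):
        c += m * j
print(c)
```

90

m=2,j=0: c = 0+0 = 0
m=2,j=1: c = 0+2 = 2
m=2,j=2: c = 2+4 = 6
m=2,j=3: c = 6+6 = 12
m=2,j=4: c = 12+8 = 20
m=3,j=0: c = 20+0 = 20
m=3,j=1: c = 20+3 = 23
m=3,j=2: c = 23+6 = 29
m=3,j=3: c = 29+9 = 38
m=3,j=4: c = 38+12 = 50
m=4,j=0: c = 50+0 = 50
m=4,j=1: c = 50+4 = 54
m=4,j=2: c = 54+8 = 62
m=4,j=3: c = 62+12 = 74
m=4,j=4: c = 74+16 = 90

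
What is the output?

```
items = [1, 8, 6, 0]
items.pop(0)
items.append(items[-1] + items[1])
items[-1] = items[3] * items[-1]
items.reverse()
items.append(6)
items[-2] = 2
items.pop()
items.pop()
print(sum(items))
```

pop(0) removes 1 → [8, 6, 0]
append items[-1]+items[1] = 0+6 = 6 → [8, 6, 0, 6]
items[-1] = items[3]*items[-1] = 6*6 = 36 → [8, 6, 0, 36]
reverse → [36, 0, 6, 8]
append 6 → [36, 0, 6, 8, 6]
items[-2] = 2 → [36, 0, 6, 2, 6]
pop() removes 6 → [36, 0, 6, 2]
pop() removes 2 → [36, 0, 6]
sum = 42

42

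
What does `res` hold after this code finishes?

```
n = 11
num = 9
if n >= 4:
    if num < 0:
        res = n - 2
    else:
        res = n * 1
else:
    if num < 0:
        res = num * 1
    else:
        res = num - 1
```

n=11, num=9
n >= 4 is True; num < 0 is False
→ res = n * 1 = 11

11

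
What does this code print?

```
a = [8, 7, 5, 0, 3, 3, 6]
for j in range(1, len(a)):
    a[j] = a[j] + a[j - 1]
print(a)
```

[8, 15, 20, 20, 23, 26, 32]

j=1: a[1] = 7+8 = 15 → [8, 15, 5, 0, 3, 3, 6]
j=2: a[2] = 5+15 = 20 → [8, 15, 20, 0, 3, 3, 6]
j=3: a[3] = 0+20 = 20 → [8, 15, 20, 20, 3, 3, 6]
j=4: a[4] = 3+20 = 23 → [8, 15, 20, 20, 23, 3, 6]
j=5: a[5] = 3+23 = 26 → [8, 15, 20, 20, 23, 26, 6]
j=6: a[6] = 6+26 = 32 → [8, 15, 20, 20, 23, 26, 32]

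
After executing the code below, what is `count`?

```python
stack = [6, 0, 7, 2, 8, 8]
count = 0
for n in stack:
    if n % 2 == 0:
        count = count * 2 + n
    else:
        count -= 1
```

120

n=6: even, count = 0*2+6 = 6
n=0: even, count = 6*2+0 = 12
n=7: not even, count = 12-1 = 11
n=2: even, count = 11*2+2 = 24
n=8: even, count = 24*2+8 = 56
n=8: even, count = 56*2+8 = 120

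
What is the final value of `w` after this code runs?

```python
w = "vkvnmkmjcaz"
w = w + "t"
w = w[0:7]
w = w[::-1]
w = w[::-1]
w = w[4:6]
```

+ 't' → 'vkvnmkmjcazt'
slice [0:7] → 'vkvnmkm'
reverse → 'mkmnvkv'
reverse → 'vkvnmkm'
slice [4:6] → 'mk'

'mk'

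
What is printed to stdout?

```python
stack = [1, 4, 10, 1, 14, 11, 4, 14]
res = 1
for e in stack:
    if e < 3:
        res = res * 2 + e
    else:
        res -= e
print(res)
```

e=1: <3, res = 1*2+1 = 3
e=4: not <3, res = 3-4 = -1
e=10: not <3, res = (-1)-10 = -11
e=1: <3, res = (-11)*2+1 = -21
e=14: not <3, res = (-21)-14 = -35
e=11: not <3, res = (-35)-11 = -46
e=4: not <3, res = (-46)-4 = -50
e=14: not <3, res = (-50)-14 = -64

-64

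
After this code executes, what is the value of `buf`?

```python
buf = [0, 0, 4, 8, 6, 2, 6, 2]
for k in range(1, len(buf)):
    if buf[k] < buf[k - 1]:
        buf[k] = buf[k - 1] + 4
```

[0, 0, 4, 8, 12, 16, 20, 24]

k=1: 0>=0, unchanged → [0, 0, 4, 8, 6, 2, 6, 2]
k=2: 4>=0, unchanged → [0, 0, 4, 8, 6, 2, 6, 2]
k=3: 8>=4, unchanged → [0, 0, 4, 8, 6, 2, 6, 2]
k=4: 6<8, buf[4] = 8+4 = 12 → [0, 0, 4, 8, 12, 2, 6, 2]
k=5: 2<12, buf[5] = 12+4 = 16 → [0, 0, 4, 8, 12, 16, 6, 2]
k=6: 6<16, buf[6] = 16+4 = 20 → [0, 0, 4, 8, 12, 16, 20, 2]
k=7: 2<20, buf[7] = 20+4 = 24 → [0, 0, 4, 8, 12, 16, 20, 24]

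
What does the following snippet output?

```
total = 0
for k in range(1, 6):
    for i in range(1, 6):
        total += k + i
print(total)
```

k=1,i=1: total = 0+2 = 2
k=1,i=2: total = 2+3 = 5
k=1,i=3: total = 5+4 = 9
k=1,i=4: total = 9+5 = 14
k=1,i=5: total = 14+6 = 20
k=2,i=1: total = 20+3 = 23
k=2,i=2: total = 23+4 = 27
k=2,i=3: total = 27+5 = 32
k=2,i=4: total = 32+6 = 38
k=2,i=5: total = 38+7 = 45
k=3,i=1: total = 45+4 = 49
k=3,i=2: total = 49+5 = 54
k=3,i=3: total = 54+6 = 60
k=3,i=4: total = 60+7 = 67
k=3,i=5: total = 67+8 = 75
k=4,i=1: total = 75+5 = 80
k=4,i=2: total = 80+6 = 86
k=4,i=3: total = 86+7 = 93
k=4,i=4: total = 93+8 = 101
k=4,i=5: total = 101+9 = 110
k=5,i=1: total = 110+6 = 116
k=5,i=2: total = 116+7 = 123
k=5,i=3: total = 123+8 = 131
k=5,i=4: total = 131+9 = 140
k=5,i=5: total = 140+10 = 150

150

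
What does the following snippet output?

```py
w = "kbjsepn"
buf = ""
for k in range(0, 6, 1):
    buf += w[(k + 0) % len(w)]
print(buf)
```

k=0: add w[0]='k' → 'k'
k=1: add w[1]='b' → 'kb'
k=2: add w[2]='j' → 'kbj'
k=3: add w[3]='s' → 'kbjs'
k=4: add w[4]='e' → 'kbjse'
k=5: add w[5]='p' → 'kbjsep'

kbjsep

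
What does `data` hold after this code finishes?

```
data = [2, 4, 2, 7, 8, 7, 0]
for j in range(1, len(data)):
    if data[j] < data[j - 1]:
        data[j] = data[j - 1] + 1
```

j=1: 4>=2, unchanged → [2, 4, 2, 7, 8, 7, 0]
j=2: 2<4, data[2] = 4+1 = 5 → [2, 4, 5, 7, 8, 7, 0]
j=3: 7>=5, unchanged → [2, 4, 5, 7, 8, 7, 0]
j=4: 8>=7, unchanged → [2, 4, 5, 7, 8, 7, 0]
j=5: 7<8, data[5] = 8+1 = 9 → [2, 4, 5, 7, 8, 9, 0]
j=6: 0<9, data[6] = 9+1 = 10 → [2, 4, 5, 7, 8, 9, 10]

[2, 4, 5, 7, 8, 9, 10]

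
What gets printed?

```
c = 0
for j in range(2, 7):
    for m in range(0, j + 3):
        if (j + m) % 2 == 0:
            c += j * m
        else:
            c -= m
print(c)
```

240

j=2,m=0: even sum, c = 0+0 = 0
j=2,m=1: odd sum, c = 0-1 = -1
j=2,m=2: even sum, c = (-1)+4 = 3
j=2,m=3: odd sum, c = 3-3 = 0
j=2,m=4: even sum, c = 0+8 = 8
j=3,m=0: odd sum, c = 8-0 = 8
j=3,m=1: even sum, c = 8+3 = 11
j=3,m=2: odd sum, c = 11-2 = 9
j=3,m=3: even sum, c = 9+9 = 18
j=3,m=4: odd sum, c = 18-4 = 14
j=3,m=5: even sum, c = 14+15 = 29
j=4,m=0: even sum, c = 29+0 = 29
j=4,m=1: odd sum, c = 29-1 = 28
j=4,m=2: even sum, c = 28+8 = 36
j=4,m=3: odd sum, c = 36-3 = 33
j=4,m=4: even sum, c = 33+16 = 49
j=4,m=5: odd sum, c = 49-5 = 44
j=4,m=6: even sum, c = 44+24 = 68
j=5,m=0: odd sum, c = 68-0 = 68
j=5,m=1: even sum, c = 68+5 = 73
j=5,m=2: odd sum, c = 73-2 = 71
j=5,m=3: even sum, c = 71+15 = 86
j=5,m=4: odd sum, c = 86-4 = 82
j=5,m=5: even sum, c = 82+25 = 107
j=5,m=6: odd sum, c = 107-6 = 101
j=5,m=7: even sum, c = 101+35 = 136
j=6,m=0: even sum, c = 136+0 = 136
j=6,m=1: odd sum, c = 136-1 = 135
j=6,m=2: even sum, c = 135+12 = 147
j=6,m=3: odd sum, c = 147-3 = 144
j=6,m=4: even sum, c = 144+24 = 168
j=6,m=5: odd sum, c = 168-5 = 163
j=6,m=6: even sum, c = 163+36 = 199
j=6,m=7: odd sum, c = 199-7 = 192
j=6,m=8: even sum, c = 192+48 = 240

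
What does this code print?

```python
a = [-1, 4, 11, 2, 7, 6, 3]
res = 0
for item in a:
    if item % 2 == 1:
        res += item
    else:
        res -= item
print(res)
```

item=-1: odd, res = 0+(-1) = -1
item=4: not odd, res = (-1)-4 = -5
item=11: odd, res = (-5)+11 = 6
item=2: not odd, res = 6-2 = 4
item=7: odd, res = 4+7 = 11
item=6: not odd, res = 11-6 = 5
item=3: odd, res = 5+3 = 8

8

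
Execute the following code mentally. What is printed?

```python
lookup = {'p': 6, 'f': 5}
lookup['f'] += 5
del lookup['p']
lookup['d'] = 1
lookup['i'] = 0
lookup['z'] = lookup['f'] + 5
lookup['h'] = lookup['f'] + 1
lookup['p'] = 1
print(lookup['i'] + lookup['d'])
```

1

lookup['f'] = 5+5 = 10 → {'p': 6, 'f': 10}
del 'p' → {'f': 10}
lookup['d'] = 1 → {'f': 10, 'd': 1}
lookup['i'] = 0 → {'f': 10, 'd': 1, 'i': 0}
lookup['z'] = lookup['f']+5 = 15 → {'f': 10, 'd': 1, 'i': 0, 'z': 15}
lookup['h'] = lookup['f']+1 = 11 → {'f': 10, 'd': 1, 'i': 0, 'z': 15, 'h': 11}
lookup['p'] = 1 → {'f': 10, 'd': 1, 'i': 0, 'z': 15, 'h': 11, 'p': 1}
lookup['i']+lookup['d'] = 0+1 = 1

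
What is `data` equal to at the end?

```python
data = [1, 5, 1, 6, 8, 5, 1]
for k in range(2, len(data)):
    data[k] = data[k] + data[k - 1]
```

k=2: data[2] = 1+5 = 6 → [1, 5, 6, 6, 8, 5, 1]
k=3: data[3] = 6+6 = 12 → [1, 5, 6, 12, 8, 5, 1]
k=4: data[4] = 8+12 = 20 → [1, 5, 6, 12, 20, 5, 1]
k=5: data[5] = 5+20 = 25 → [1, 5, 6, 12, 20, 25, 1]
k=6: data[6] = 1+25 = 26 → [1, 5, 6, 12, 20, 25, 26]

[1, 5, 6, 12, 20, 25, 26]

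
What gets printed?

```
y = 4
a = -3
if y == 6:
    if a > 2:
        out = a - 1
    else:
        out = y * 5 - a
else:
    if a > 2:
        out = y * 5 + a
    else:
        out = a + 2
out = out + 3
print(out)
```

y=4, a=-3
y == 6 is False; a > 2 is False
→ out = a + 2 = -1
out = (-1)+3 = 2

2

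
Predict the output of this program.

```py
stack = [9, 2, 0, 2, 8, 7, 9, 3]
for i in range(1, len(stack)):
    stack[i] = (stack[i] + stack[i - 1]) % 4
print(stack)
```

i=1: stack[1] = (2+9)%4 = 3 → [9, 3, 0, 2, 8, 7, 9, 3]
i=2: stack[2] = (0+3)%4 = 3 → [9, 3, 3, 2, 8, 7, 9, 3]
i=3: stack[3] = (2+3)%4 = 1 → [9, 3, 3, 1, 8, 7, 9, 3]
i=4: stack[4] = (8+1)%4 = 1 → [9, 3, 3, 1, 1, 7, 9, 3]
i=5: stack[5] = (7+1)%4 = 0 → [9, 3, 3, 1, 1, 0, 9, 3]
i=6: stack[6] = (9+0)%4 = 1 → [9, 3, 3, 1, 1, 0, 1, 3]
i=7: stack[7] = (3+1)%4 = 0 → [9, 3, 3, 1, 1, 0, 1, 0]

[9, 3, 3, 1, 1, 0, 1, 0]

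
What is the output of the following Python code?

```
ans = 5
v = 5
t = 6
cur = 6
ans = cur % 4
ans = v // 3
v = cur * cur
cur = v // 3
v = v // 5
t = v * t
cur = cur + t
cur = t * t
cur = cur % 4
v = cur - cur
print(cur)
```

ans = 6%4 = 2
ans = 5//3 = 1
v = 6*6 = 36
cur = 36//3 = 12
v = 36//5 = 7
t = 7*6 = 42
cur = 12+42 = 54
cur = 42*42 = 1764
cur = 1764%4 = 0
v = 0-0 = 0

0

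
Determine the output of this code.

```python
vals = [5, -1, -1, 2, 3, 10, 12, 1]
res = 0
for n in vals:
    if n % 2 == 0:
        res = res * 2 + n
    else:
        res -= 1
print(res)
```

n=5: not even, res = 0-1 = -1
n=-1: not even, res = (-1)-1 = -2
n=-1: not even, res = (-2)-1 = -3
n=2: even, res = (-3)*2+2 = -4
n=3: not even, res = (-4)-1 = -5
n=10: even, res = (-5)*2+10 = 0
n=12: even, res = 0*2+12 = 12
n=1: not even, res = 12-1 = 11

11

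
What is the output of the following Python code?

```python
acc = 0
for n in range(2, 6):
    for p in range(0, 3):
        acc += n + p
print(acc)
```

54

n=2,p=0: acc = 0+2 = 2
n=2,p=1: acc = 2+3 = 5
n=2,p=2: acc = 5+4 = 9
n=3,p=0: acc = 9+3 = 12
n=3,p=1: acc = 12+4 = 16
n=3,p=2: acc = 16+5 = 21
n=4,p=0: acc = 21+4 = 25
n=4,p=1: acc = 25+5 = 30
n=4,p=2: acc = 30+6 = 36
n=5,p=0: acc = 36+5 = 41
n=5,p=1: acc = 41+6 = 47
n=5,p=2: acc = 47+7 = 54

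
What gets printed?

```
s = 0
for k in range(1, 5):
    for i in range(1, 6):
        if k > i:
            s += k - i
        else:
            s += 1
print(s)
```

24

k=1,i=1: not 1>1, s = 0+1 = 1
k=1,i=2: not 1>2, s = 1+1 = 2
k=1,i=3: not 1>3, s = 2+1 = 3
k=1,i=4: not 1>4, s = 3+1 = 4
k=1,i=5: not 1>5, s = 4+1 = 5
k=2,i=1: 2>1, s = 5+1 = 6
k=2,i=2: not 2>2, s = 6+1 = 7
k=2,i=3: not 2>3, s = 7+1 = 8
k=2,i=4: not 2>4, s = 8+1 = 9
k=2,i=5: not 2>5, s = 9+1 = 10
k=3,i=1: 3>1, s = 10+2 = 12
k=3,i=2: 3>2, s = 12+1 = 13
k=3,i=3: not 3>3, s = 13+1 = 14
k=3,i=4: not 3>4, s = 14+1 = 15
k=3,i=5: not 3>5, s = 15+1 = 16
k=4,i=1: 4>1, s = 16+3 = 19
k=4,i=2: 4>2, s = 19+2 = 21
k=4,i=3: 4>3, s = 21+1 = 22
k=4,i=4: not 4>4, s = 22+1 = 23
k=4,i=5: not 4>5, s = 23+1 = 24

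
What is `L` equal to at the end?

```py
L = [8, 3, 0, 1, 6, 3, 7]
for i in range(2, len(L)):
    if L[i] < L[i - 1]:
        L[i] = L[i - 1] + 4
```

[8, 3, 7, 11, 15, 19, 23]

i=2: 0<3, L[2] = 3+4 = 7 → [8, 3, 7, 1, 6, 3, 7]
i=3: 1<7, L[3] = 7+4 = 11 → [8, 3, 7, 11, 6, 3, 7]
i=4: 6<11, L[4] = 11+4 = 15 → [8, 3, 7, 11, 15, 3, 7]
i=5: 3<15, L[5] = 15+4 = 19 → [8, 3, 7, 11, 15, 19, 7]
i=6: 7<19, L[6] = 19+4 = 23 → [8, 3, 7, 11, 15, 19, 23]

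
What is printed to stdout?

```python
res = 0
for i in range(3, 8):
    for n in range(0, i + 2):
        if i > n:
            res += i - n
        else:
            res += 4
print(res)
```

120

i=3,n=0: 3>0, res = 0+3 = 3
i=3,n=1: 3>1, res = 3+2 = 5
i=3,n=2: 3>2, res = 5+1 = 6
i=3,n=3: not 3>3, res = 6+4 = 10
i=3,n=4: not 3>4, res = 10+4 = 14
i=4,n=0: 4>0, res = 14+4 = 18
i=4,n=1: 4>1, res = 18+3 = 21
i=4,n=2: 4>2, res = 21+2 = 23
i=4,n=3: 4>3, res = 23+1 = 24
i=4,n=4: not 4>4, res = 24+4 = 28
i=4,n=5: not 4>5, res = 28+4 = 32
i=5,n=0: 5>0, res = 32+5 = 37
i=5,n=1: 5>1, res = 37+4 = 41
i=5,n=2: 5>2, res = 41+3 = 44
i=5,n=3: 5>3, res = 44+2 = 46
i=5,n=4: 5>4, res = 46+1 = 47
i=5,n=5: not 5>5, res = 47+4 = 51
i=5,n=6: not 5>6, res = 51+4 = 55
i=6,n=0: 6>0, res = 55+6 = 61
i=6,n=1: 6>1, res = 61+5 = 66
i=6,n=2: 6>2, res = 66+4 = 70
i=6,n=3: 6>3, res = 70+3 = 73
i=6,n=4: 6>4, res = 73+2 = 75
i=6,n=5: 6>5, res = 75+1 = 76
i=6,n=6: not 6>6, res = 76+4 = 80
i=6,n=7: not 6>7, res = 80+4 = 84
i=7,n=0: 7>0, res = 84+7 = 91
i=7,n=1: 7>1, res = 91+6 = 97
i=7,n=2: 7>2, res = 97+5 = 102
i=7,n=3: 7>3, res = 102+4 = 106
i=7,n=4: 7>4, res = 106+3 = 109
i=7,n=5: 7>5, res = 109+2 = 111
i=7,n=6: 7>6, res = 111+1 = 112
i=7,n=7: not 7>7, res = 112+4 = 116
i=7,n=8: not 7>8, res = 116+4 = 120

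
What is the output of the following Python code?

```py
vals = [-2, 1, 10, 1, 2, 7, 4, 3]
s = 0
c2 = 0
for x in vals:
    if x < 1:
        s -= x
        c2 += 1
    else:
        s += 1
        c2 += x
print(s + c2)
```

x=-2: <1, s = 0-(-2) = 2; c2=1
x=1: not <1, s = 2+1 = 3; c2=2
x=10: not <1, s = 3+1 = 4; c2=12
x=1: not <1, s = 4+1 = 5; c2=13
x=2: not <1, s = 5+1 = 6; c2=15
x=7: not <1, s = 6+1 = 7; c2=22
x=4: not <1, s = 7+1 = 8; c2=26
x=3: not <1, s = 8+1 = 9; c2=29
s+c2 = 9+29 = 38

38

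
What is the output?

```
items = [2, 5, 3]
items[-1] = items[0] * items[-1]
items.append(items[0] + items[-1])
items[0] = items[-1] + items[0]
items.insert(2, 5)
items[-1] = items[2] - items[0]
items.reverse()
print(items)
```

items[-1] = items[0]*items[-1] = 2*3 = 6 → [2, 5, 6]
append items[0]+items[-1] = 2+6 = 8 → [2, 5, 6, 8]
items[0] = items[-1]+items[0] = 8+2 = 10 → [10, 5, 6, 8]
insert 5 at 2 → [10, 5, 5, 6, 8]
items[-1] = items[2]-items[0] = 5-10 = -5 → [10, 5, 5, 6, -5]
reverse → [-5, 6, 5, 5, 10]

[-5, 6, 5, 5, 10]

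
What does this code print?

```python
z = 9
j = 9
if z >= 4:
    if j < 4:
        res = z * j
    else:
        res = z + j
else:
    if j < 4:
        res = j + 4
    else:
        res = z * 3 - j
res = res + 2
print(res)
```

z=9, j=9
z >= 4 is True; j < 4 is False
→ res = z + j = 18
res = 18+2 = 20

20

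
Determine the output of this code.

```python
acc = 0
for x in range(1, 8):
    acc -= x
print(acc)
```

-28

x=1: acc = 0-1 = -1
x=2: acc = (-1)-2 = -3
x=3: acc = (-3)-3 = -6
x=4: acc = (-6)-4 = -10
x=5: acc = (-10)-5 = -15
x=6: acc = (-15)-6 = -21
x=7: acc = (-21)-7 = -28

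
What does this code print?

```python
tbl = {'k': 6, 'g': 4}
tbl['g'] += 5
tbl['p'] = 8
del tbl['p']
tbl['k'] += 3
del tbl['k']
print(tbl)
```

tbl['g'] = 4+5 = 9 → {'k': 6, 'g': 9}
tbl['p'] = 8 → {'k': 6, 'g': 9, 'p': 8}
del 'p' → {'k': 6, 'g': 9}
tbl['k'] = 6+3 = 9 → {'k': 9, 'g': 9}
del 'k' → {'g': 9}

{'g': 9}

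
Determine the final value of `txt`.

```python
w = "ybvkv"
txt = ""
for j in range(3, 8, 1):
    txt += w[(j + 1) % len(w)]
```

'vybvk'

j=3: add w[4]='v' → 'v'
j=4: add w[0]='y' → 'vy'
j=5: add w[1]='b' → 'vyb'
j=6: add w[2]='v' → 'vybv'
j=7: add w[3]='k' → 'vybvk'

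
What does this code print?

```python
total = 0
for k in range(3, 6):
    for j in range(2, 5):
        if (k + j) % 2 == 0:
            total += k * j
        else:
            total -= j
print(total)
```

33

k=3,j=2: odd sum, total = 0-2 = -2
k=3,j=3: even sum, total = (-2)+9 = 7
k=3,j=4: odd sum, total = 7-4 = 3
k=4,j=2: even sum, total = 3+8 = 11
k=4,j=3: odd sum, total = 11-3 = 8
k=4,j=4: even sum, total = 8+16 = 24
k=5,j=2: odd sum, total = 24-2 = 22
k=5,j=3: even sum, total = 22+15 = 37
k=5,j=4: odd sum, total = 37-4 = 33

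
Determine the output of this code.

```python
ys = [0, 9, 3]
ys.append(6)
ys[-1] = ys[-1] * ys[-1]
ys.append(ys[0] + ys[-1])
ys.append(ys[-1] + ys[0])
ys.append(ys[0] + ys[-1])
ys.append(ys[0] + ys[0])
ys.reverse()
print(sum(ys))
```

156

append 6 → [0, 9, 3, 6]
ys[-1] = ys[-1]*ys[-1] = 6*6 = 36 → [0, 9, 3, 36]
append ys[0]+ys[-1] = 0+36 = 36 → [0, 9, 3, 36, 36]
append ys[-1]+ys[0] = 36+0 = 36 → [0, 9, 3, 36, 36, 36]
append ys[0]+ys[-1] = 0+36 = 36 → [0, 9, 3, 36, 36, 36, 36]
append ys[0]+ys[0] = 0+0 = 0 → [0, 9, 3, 36, 36, 36, 36, 0]
reverse → [0, 36, 36, 36, 36, 3, 9, 0]
sum = 156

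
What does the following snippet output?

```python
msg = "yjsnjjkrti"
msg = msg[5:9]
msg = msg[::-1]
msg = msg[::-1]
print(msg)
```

jkrt

slice [5:9] → 'jkrt'
reverse → 'trkj'
reverse → 'jkrt'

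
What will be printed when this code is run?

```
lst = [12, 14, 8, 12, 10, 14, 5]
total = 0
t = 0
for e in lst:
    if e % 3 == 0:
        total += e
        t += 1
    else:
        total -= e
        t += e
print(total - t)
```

-80

e=12: %3==0, total = 0+12 = 12; t=1
e=14: not %3==0, total = 12-14 = -2; t=15
e=8: not %3==0, total = (-2)-8 = -10; t=23
e=12: %3==0, total = (-10)+12 = 2; t=24
e=10: not %3==0, total = 2-10 = -8; t=34
e=14: not %3==0, total = (-8)-14 = -22; t=48
e=5: not %3==0, total = (-22)-5 = -27; t=53
total-t = (-27)-53 = -80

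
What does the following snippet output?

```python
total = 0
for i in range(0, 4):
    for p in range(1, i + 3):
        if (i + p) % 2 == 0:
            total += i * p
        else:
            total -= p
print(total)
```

i=0,p=1: odd sum, total = 0-1 = -1
i=0,p=2: even sum, total = (-1)+0 = -1
i=1,p=1: even sum, total = (-1)+1 = 0
i=1,p=2: odd sum, total = 0-2 = -2
i=1,p=3: even sum, total = (-2)+3 = 1
i=2,p=1: odd sum, total = 1-1 = 0
i=2,p=2: even sum, total = 0+4 = 4
i=2,p=3: odd sum, total = 4-3 = 1
i=2,p=4: even sum, total = 1+8 = 9
i=3,p=1: even sum, total = 9+3 = 12
i=3,p=2: odd sum, total = 12-2 = 10
i=3,p=3: even sum, total = 10+9 = 19
i=3,p=4: odd sum, total = 19-4 = 15
i=3,p=5: even sum, total = 15+15 = 30

30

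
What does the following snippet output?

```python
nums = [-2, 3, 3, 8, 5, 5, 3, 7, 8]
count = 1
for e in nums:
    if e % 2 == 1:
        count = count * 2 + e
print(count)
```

281

e=-2: not odd
e=3: odd, count = 1*2+3 = 5
e=3: odd, count = 5*2+3 = 13
e=8: not odd
e=5: odd, count = 13*2+5 = 31
e=5: odd, count = 31*2+5 = 67
e=3: odd, count = 67*2+3 = 137
e=7: odd, count = 137*2+7 = 281
e=8: not odd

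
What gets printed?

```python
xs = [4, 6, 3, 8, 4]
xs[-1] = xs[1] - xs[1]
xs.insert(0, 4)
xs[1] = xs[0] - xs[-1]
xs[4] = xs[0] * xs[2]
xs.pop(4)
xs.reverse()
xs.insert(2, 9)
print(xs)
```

xs[-1] = xs[1]-xs[1] = 6-6 = 0 → [4, 6, 3, 8, 0]
insert 4 at 0 → [4, 4, 6, 3, 8, 0]
xs[1] = xs[0]-xs[-1] = 4-0 = 4 → [4, 4, 6, 3, 8, 0]
xs[4] = xs[0]*xs[2] = 4*6 = 24 → [4, 4, 6, 3, 24, 0]
pop(4) removes 24 → [4, 4, 6, 3, 0]
reverse → [0, 3, 6, 4, 4]
insert 9 at 2 → [0, 3, 9, 6, 4, 4]

[0, 3, 9, 6, 4, 4]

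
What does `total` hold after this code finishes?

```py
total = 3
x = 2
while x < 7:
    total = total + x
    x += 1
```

23

x=2: total = 3+2 = 5
x=3: total = 5+3 = 8
x=4: total = 8+4 = 12
x=5: total = 12+5 = 17
x=6: total = 17+6 = 23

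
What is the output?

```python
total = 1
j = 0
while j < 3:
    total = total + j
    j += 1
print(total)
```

4

j=0: total = 1+0 = 1
j=1: total = 1+1 = 2
j=2: total = 2+2 = 4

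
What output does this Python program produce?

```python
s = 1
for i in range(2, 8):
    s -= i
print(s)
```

-26

i=2: s = 1-2 = -1
i=3: s = (-1)-3 = -4
i=4: s = (-4)-4 = -8
i=5: s = (-8)-5 = -13
i=6: s = (-13)-6 = -19
i=7: s = (-19)-7 = -26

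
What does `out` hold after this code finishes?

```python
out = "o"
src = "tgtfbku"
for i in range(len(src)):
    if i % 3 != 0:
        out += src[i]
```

i=0: skip
i=1: add 'g' → 'og'
i=2: add 't' → 'ogt'
i=3: skip
i=4: add 'b' → 'ogtb'
i=5: add 'k' → 'ogtbk'
i=6: skip

'ogtbk'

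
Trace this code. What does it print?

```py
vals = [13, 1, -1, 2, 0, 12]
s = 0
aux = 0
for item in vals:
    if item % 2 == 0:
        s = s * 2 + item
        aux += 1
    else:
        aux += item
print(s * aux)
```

320

item=13: not even; aux=13
item=1: not even; aux=14
item=-1: not even; aux=13
item=2: even, s = 0*2+2 = 2; aux=14
item=0: even, s = 2*2+0 = 4; aux=15
item=12: even, s = 4*2+12 = 20; aux=16
s*aux = 20*16 = 320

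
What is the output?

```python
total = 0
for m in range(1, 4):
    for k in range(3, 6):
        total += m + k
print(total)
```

m=1,k=3: total = 0+4 = 4
m=1,k=4: total = 4+5 = 9
m=1,k=5: total = 9+6 = 15
m=2,k=3: total = 15+5 = 20
m=2,k=4: total = 20+6 = 26
m=2,k=5: total = 26+7 = 33
m=3,k=3: total = 33+6 = 39
m=3,k=4: total = 39+7 = 46
m=3,k=5: total = 46+8 = 54

54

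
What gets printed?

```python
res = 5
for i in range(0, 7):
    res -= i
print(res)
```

-16

i=0: res = 5-0 = 5
i=1: res = 5-1 = 4
i=2: res = 4-2 = 2
i=3: res = 2-3 = -1
i=4: res = (-1)-4 = -5
i=5: res = (-5)-5 = -10
i=6: res = (-10)-6 = -16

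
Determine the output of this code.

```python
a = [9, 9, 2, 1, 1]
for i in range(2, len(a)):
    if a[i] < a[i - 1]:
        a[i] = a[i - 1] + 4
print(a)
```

[9, 9, 13, 17, 21]

i=2: 2<9, a[2] = 9+4 = 13 → [9, 9, 13, 1, 1]
i=3: 1<13, a[3] = 13+4 = 17 → [9, 9, 13, 17, 1]
i=4: 1<17, a[4] = 17+4 = 21 → [9, 9, 13, 17, 21]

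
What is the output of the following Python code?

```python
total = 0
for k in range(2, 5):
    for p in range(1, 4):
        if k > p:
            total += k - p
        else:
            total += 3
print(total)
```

19

k=2,p=1: 2>1, total = 0+1 = 1
k=2,p=2: not 2>2, total = 1+3 = 4
k=2,p=3: not 2>3, total = 4+3 = 7
k=3,p=1: 3>1, total = 7+2 = 9
k=3,p=2: 3>2, total = 9+1 = 10
k=3,p=3: not 3>3, total = 10+3 = 13
k=4,p=1: 4>1, total = 13+3 = 16
k=4,p=2: 4>2, total = 16+2 = 18
k=4,p=3: 4>3, total = 18+1 = 19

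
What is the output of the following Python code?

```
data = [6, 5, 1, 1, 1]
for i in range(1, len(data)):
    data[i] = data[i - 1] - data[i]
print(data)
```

i=1: data[1] = 6-5 = 1 → [6, 1, 1, 1, 1]
i=2: data[2] = 1-1 = 0 → [6, 1, 0, 1, 1]
i=3: data[3] = 0-1 = -1 → [6, 1, 0, -1, 1]
i=4: data[4] = (-1)-1 = -2 → [6, 1, 0, -1, -2]

[6, 1, 0, -1, -2]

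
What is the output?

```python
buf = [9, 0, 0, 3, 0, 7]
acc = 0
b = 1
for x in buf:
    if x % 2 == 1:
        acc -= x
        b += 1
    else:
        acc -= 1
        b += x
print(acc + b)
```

-18

x=9: odd, acc = 0-9 = -9; b=2
x=0: not odd, acc = (-9)-1 = -10; b=2
x=0: not odd, acc = (-10)-1 = -11; b=2
x=3: odd, acc = (-11)-3 = -14; b=3
x=0: not odd, acc = (-14)-1 = -15; b=3
x=7: odd, acc = (-15)-7 = -22; b=4
acc+b = (-22)+4 = -18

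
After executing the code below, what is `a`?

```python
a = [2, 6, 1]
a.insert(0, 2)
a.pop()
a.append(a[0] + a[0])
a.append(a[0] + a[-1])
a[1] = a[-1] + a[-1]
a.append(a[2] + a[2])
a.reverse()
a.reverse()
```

[2, 12, 6, 4, 6, 12]

insert 2 at 0 → [2, 2, 6, 1]
pop() removes 1 → [2, 2, 6]
append a[0]+a[0] = 2+2 = 4 → [2, 2, 6, 4]
append a[0]+a[-1] = 2+4 = 6 → [2, 2, 6, 4, 6]
a[1] = a[-1]+a[-1] = 6+6 = 12 → [2, 12, 6, 4, 6]
append a[2]+a[2] = 6+6 = 12 → [2, 12, 6, 4, 6, 12]
reverse → [12, 6, 4, 6, 12, 2]
reverse → [2, 12, 6, 4, 6, 12]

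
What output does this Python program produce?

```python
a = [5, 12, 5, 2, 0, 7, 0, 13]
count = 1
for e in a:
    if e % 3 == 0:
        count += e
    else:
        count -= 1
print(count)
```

e=5: not %3==0, count = 1-1 = 0
e=12: %3==0, count = 0+12 = 12
e=5: not %3==0, count = 12-1 = 11
e=2: not %3==0, count = 11-1 = 10
e=0: %3==0, count = 10+0 = 10
e=7: not %3==0, count = 10-1 = 9
e=0: %3==0, count = 9+0 = 9
e=13: not %3==0, count = 9-1 = 8

8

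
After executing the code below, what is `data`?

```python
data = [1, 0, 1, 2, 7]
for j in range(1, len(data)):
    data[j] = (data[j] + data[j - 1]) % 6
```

[1, 1, 2, 4, 5]

j=1: data[1] = (0+1)%6 = 1 → [1, 1, 1, 2, 7]
j=2: data[2] = (1+1)%6 = 2 → [1, 1, 2, 2, 7]
j=3: data[3] = (2+2)%6 = 4 → [1, 1, 2, 4, 7]
j=4: data[4] = (7+4)%6 = 5 → [1, 1, 2, 4, 5]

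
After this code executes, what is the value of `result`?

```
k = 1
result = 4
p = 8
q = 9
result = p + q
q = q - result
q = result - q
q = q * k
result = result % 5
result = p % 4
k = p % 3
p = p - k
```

0

result = 8+9 = 17
q = 9-17 = -8
q = 17-(-8) = 25
q = 25*1 = 25
result = 17%5 = 2
result = 8%4 = 0
k = 8%3 = 2
p = 8-2 = 6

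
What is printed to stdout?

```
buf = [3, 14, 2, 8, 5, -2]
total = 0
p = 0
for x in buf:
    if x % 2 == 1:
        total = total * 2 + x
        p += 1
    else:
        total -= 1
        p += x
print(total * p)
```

x=3: odd, total = 0*2+3 = 3; p=1
x=14: not odd, total = 3-1 = 2; p=15
x=2: not odd, total = 2-1 = 1; p=17
x=8: not odd, total = 1-1 = 0; p=25
x=5: odd, total = 0*2+5 = 5; p=26
x=-2: not odd, total = 5-1 = 4; p=24
total*p = 4*24 = 96

96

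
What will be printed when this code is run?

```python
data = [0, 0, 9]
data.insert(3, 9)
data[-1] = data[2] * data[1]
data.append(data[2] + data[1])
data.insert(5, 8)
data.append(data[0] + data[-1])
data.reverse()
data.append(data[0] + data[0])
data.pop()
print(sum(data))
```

34

insert 9 at 3 → [0, 0, 9, 9]
data[-1] = data[2]*data[1] = 9*0 = 0 → [0, 0, 9, 0]
append data[2]+data[1] = 9+0 = 9 → [0, 0, 9, 0, 9]
insert 8 at 5 → [0, 0, 9, 0, 9, 8]
append data[0]+data[-1] = 0+8 = 8 → [0, 0, 9, 0, 9, 8, 8]
reverse → [8, 8, 9, 0, 9, 0, 0]
append data[0]+data[0] = 8+8 = 16 → [8, 8, 9, 0, 9, 0, 0, 16]
pop() removes 16 → [8, 8, 9, 0, 9, 0, 0]
sum = 34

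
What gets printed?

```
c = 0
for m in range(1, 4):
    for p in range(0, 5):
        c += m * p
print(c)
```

60

m=1,p=0: c = 0+0 = 0
m=1,p=1: c = 0+1 = 1
m=1,p=2: c = 1+2 = 3
m=1,p=3: c = 3+3 = 6
m=1,p=4: c = 6+4 = 10
m=2,p=0: c = 10+0 = 10
m=2,p=1: c = 10+2 = 12
m=2,p=2: c = 12+4 = 16
m=2,p=3: c = 16+6 = 22
m=2,p=4: c = 22+8 = 30
m=3,p=0: c = 30+0 = 30
m=3,p=1: c = 30+3 = 33
m=3,p=2: c = 33+6 = 39
m=3,p=3: c = 39+9 = 48
m=3,p=4: c = 48+12 = 60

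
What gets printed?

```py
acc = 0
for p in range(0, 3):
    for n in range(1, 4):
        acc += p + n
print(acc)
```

27

p=0,n=1: acc = 0+1 = 1
p=0,n=2: acc = 1+2 = 3
p=0,n=3: acc = 3+3 = 6
p=1,n=1: acc = 6+2 = 8
p=1,n=2: acc = 8+3 = 11
p=1,n=3: acc = 11+4 = 15
p=2,n=1: acc = 15+3 = 18
p=2,n=2: acc = 18+4 = 22
p=2,n=3: acc = 22+5 = 27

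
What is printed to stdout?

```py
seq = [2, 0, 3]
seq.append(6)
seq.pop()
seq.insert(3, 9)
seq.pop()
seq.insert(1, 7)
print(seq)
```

[2, 7, 0, 3]

append 6 → [2, 0, 3, 6]
pop() removes 6 → [2, 0, 3]
insert 9 at 3 → [2, 0, 3, 9]
pop() removes 9 → [2, 0, 3]
insert 7 at 1 → [2, 7, 0, 3]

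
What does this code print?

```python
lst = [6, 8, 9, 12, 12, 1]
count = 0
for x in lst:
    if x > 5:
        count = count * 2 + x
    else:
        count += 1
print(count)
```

x=6: >5, count = 0*2+6 = 6
x=8: >5, count = 6*2+8 = 20
x=9: >5, count = 20*2+9 = 49
x=12: >5, count = 49*2+12 = 110
x=12: >5, count = 110*2+12 = 232
x=1: not >5, count = 232+1 = 233

233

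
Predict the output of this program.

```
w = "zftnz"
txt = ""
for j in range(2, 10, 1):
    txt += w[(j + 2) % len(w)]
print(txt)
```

j=2: add w[4]='z' → 'z'
j=3: add w[0]='z' → 'zz'
j=4: add w[1]='f' → 'zzf'
j=5: add w[2]='t' → 'zzft'
j=6: add w[3]='n' → 'zzftn'
j=7: add w[4]='z' → 'zzftnz'
j=8: add w[0]='z' → 'zzftnzz'
j=9: add w[1]='f' → 'zzftnzzf'

zzftnzzf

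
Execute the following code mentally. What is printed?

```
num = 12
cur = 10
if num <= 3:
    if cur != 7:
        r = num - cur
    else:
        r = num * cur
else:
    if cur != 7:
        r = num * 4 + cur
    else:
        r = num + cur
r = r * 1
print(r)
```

num=12, cur=10
num <= 3 is False; cur != 7 is True
→ r = num * 4 + cur = 58
r = 58*1 = 58

58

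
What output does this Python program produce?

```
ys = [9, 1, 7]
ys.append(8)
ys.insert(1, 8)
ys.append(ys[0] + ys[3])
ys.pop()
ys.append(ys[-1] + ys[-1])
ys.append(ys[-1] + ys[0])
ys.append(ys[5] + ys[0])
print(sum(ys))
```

append 8 → [9, 1, 7, 8]
insert 8 at 1 → [9, 8, 1, 7, 8]
append ys[0]+ys[3] = 9+7 = 16 → [9, 8, 1, 7, 8, 16]
pop() removes 16 → [9, 8, 1, 7, 8]
append ys[-1]+ys[-1] = 8+8 = 16 → [9, 8, 1, 7, 8, 16]
append ys[-1]+ys[0] = 16+9 = 25 → [9, 8, 1, 7, 8, 16, 25]
append ys[5]+ys[0] = 16+9 = 25 → [9, 8, 1, 7, 8, 16, 25, 25]
sum = 99

99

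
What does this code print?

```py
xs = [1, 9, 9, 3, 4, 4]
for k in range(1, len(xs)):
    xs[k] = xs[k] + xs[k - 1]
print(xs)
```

[1, 10, 19, 22, 26, 30]

k=1: xs[1] = 9+1 = 10 → [1, 10, 9, 3, 4, 4]
k=2: xs[2] = 9+10 = 19 → [1, 10, 19, 3, 4, 4]
k=3: xs[3] = 3+19 = 22 → [1, 10, 19, 22, 4, 4]
k=4: xs[4] = 4+22 = 26 → [1, 10, 19, 22, 26, 4]
k=5: xs[5] = 4+26 = 30 → [1, 10, 19, 22, 26, 30]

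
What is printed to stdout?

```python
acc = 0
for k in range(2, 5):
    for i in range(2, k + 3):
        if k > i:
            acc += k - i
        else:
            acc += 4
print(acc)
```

k=2,i=2: not 2>2, acc = 0+4 = 4
k=2,i=3: not 2>3, acc = 4+4 = 8
k=2,i=4: not 2>4, acc = 8+4 = 12
k=3,i=2: 3>2, acc = 12+1 = 13
k=3,i=3: not 3>3, acc = 13+4 = 17
k=3,i=4: not 3>4, acc = 17+4 = 21
k=3,i=5: not 3>5, acc = 21+4 = 25
k=4,i=2: 4>2, acc = 25+2 = 27
k=4,i=3: 4>3, acc = 27+1 = 28
k=4,i=4: not 4>4, acc = 28+4 = 32
k=4,i=5: not 4>5, acc = 32+4 = 36
k=4,i=6: not 4>6, acc = 36+4 = 40

40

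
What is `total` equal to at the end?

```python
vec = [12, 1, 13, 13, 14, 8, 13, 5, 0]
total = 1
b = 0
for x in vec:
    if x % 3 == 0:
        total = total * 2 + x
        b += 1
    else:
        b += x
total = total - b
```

-41

x=12: %3==0, total = 1*2+12 = 14; b=1
x=1: not %3==0; b=2
x=13: not %3==0; b=15
x=13: not %3==0; b=28
x=14: not %3==0; b=42
x=8: not %3==0; b=50
x=13: not %3==0; b=63
x=5: not %3==0; b=68
x=0: %3==0, total = 14*2+0 = 28; b=69
total-b = 28-69 = -41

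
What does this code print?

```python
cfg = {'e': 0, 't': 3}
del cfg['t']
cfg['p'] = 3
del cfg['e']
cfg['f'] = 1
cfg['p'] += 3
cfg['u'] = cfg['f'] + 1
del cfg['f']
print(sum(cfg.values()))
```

8

del 't' → {'e': 0}
cfg['p'] = 3 → {'e': 0, 'p': 3}
del 'e' → {'p': 3}
cfg['f'] = 1 → {'p': 3, 'f': 1}
cfg['p'] = 3+3 = 6 → {'p': 6, 'f': 1}
cfg['u'] = cfg['f']+1 = 2 → {'p': 6, 'f': 1, 'u': 2}
del 'f' → {'p': 6, 'u': 2}
sum of values = 8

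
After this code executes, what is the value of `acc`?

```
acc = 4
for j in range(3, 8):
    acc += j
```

29

j=3: acc = 4+3 = 7
j=4: acc = 7+4 = 11
j=5: acc = 11+5 = 16
j=6: acc = 16+6 = 22
j=7: acc = 22+7 = 29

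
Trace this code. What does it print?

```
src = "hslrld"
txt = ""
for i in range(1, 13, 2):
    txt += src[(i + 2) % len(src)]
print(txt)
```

i=1: add src[3]='r' → 'r'
i=3: add src[5]='d' → 'rd'
i=5: add src[1]='s' → 'rds'
i=7: add src[3]='r' → 'rdsr'
i=9: add src[5]='d' → 'rdsrd'
i=11: add src[1]='s' → 'rdsrds'

rdsrds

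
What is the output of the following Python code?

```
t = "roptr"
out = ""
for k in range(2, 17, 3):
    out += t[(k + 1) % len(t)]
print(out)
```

k=2: add t[3]='t' → 't'
k=5: add t[1]='o' → 'to'
k=8: add t[4]='r' → 'tor'
k=11: add t[2]='p' → 'torp'
k=14: add t[0]='r' → 'torpr'

torpr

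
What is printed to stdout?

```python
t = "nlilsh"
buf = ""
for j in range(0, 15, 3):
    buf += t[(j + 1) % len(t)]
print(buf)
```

j=0: add t[1]='l' → 'l'
j=3: add t[4]='s' → 'ls'
j=6: add t[1]='l' → 'lsl'
j=9: add t[4]='s' → 'lsls'
j=12: add t[1]='l' → 'lslsl'

lslsl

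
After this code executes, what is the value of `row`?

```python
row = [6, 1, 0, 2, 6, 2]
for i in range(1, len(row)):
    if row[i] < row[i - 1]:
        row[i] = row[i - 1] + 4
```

[6, 10, 14, 18, 22, 26]

i=1: 1<6, row[1] = 6+4 = 10 → [6, 10, 0, 2, 6, 2]
i=2: 0<10, row[2] = 10+4 = 14 → [6, 10, 14, 2, 6, 2]
i=3: 2<14, row[3] = 14+4 = 18 → [6, 10, 14, 18, 6, 2]
i=4: 6<18, row[4] = 18+4 = 22 → [6, 10, 14, 18, 22, 2]
i=5: 2<22, row[5] = 22+4 = 26 → [6, 10, 14, 18, 22, 26]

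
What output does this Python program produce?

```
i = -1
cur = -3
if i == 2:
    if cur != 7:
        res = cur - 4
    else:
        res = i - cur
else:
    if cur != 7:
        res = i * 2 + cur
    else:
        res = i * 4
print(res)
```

-5

i=-1, cur=-3
i == 2 is False; cur != 7 is True
→ res = i * 2 + cur = -5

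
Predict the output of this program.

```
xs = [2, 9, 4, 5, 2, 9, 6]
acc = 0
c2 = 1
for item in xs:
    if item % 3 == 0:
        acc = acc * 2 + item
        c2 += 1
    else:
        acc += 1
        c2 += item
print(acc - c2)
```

63

item=2: not %3==0, acc = 0+1 = 1; c2=3
item=9: %3==0, acc = 1*2+9 = 11; c2=4
item=4: not %3==0, acc = 11+1 = 12; c2=8
item=5: not %3==0, acc = 12+1 = 13; c2=13
item=2: not %3==0, acc = 13+1 = 14; c2=15
item=9: %3==0, acc = 14*2+9 = 37; c2=16
item=6: %3==0, acc = 37*2+6 = 80; c2=17
acc-c2 = 80-17 = 63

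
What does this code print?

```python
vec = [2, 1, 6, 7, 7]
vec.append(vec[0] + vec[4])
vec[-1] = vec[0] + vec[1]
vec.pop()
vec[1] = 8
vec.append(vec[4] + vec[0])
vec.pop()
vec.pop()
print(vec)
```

append vec[0]+vec[4] = 2+7 = 9 → [2, 1, 6, 7, 7, 9]
vec[-1] = vec[0]+vec[1] = 2+1 = 3 → [2, 1, 6, 7, 7, 3]
pop() removes 3 → [2, 1, 6, 7, 7]
vec[1] = 8 → [2, 8, 6, 7, 7]
append vec[4]+vec[0] = 7+2 = 9 → [2, 8, 6, 7, 7, 9]
pop() removes 9 → [2, 8, 6, 7, 7]
pop() removes 7 → [2, 8, 6, 7]

[2, 8, 6, 7]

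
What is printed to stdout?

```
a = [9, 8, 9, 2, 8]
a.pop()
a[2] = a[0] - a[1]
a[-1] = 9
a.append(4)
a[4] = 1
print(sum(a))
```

pop() removes 8 → [9, 8, 9, 2]
a[2] = a[0]-a[1] = 9-8 = 1 → [9, 8, 1, 2]
a[-1] = 9 → [9, 8, 1, 9]
append 4 → [9, 8, 1, 9, 4]
a[4] = 1 → [9, 8, 1, 9, 1]
sum = 28

28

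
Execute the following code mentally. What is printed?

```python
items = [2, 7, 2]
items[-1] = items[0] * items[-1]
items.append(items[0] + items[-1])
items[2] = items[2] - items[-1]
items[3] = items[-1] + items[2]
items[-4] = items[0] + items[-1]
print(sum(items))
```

15

items[-1] = items[0]*items[-1] = 2*2 = 4 → [2, 7, 4]
append items[0]+items[-1] = 2+4 = 6 → [2, 7, 4, 6]
items[2] = items[2]-items[-1] = 4-6 = -2 → [2, 7, -2, 6]
items[3] = items[-1]+items[2] = 6+(-2) = 4 → [2, 7, -2, 4]
items[-4] = items[0]+items[-1] = 2+4 = 6 → [6, 7, -2, 4]
sum = 15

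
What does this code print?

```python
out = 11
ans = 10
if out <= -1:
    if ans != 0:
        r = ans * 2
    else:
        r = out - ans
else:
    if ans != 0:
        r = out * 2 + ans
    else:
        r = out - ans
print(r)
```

out=11, ans=10
out <= -1 is False; ans != 0 is True
→ r = out * 2 + ans = 32

32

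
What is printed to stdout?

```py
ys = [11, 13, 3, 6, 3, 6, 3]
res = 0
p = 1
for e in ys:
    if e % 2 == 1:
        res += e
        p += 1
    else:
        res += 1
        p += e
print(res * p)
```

e=11: odd, res = 0+11 = 11; p=2
e=13: odd, res = 11+13 = 24; p=3
e=3: odd, res = 24+3 = 27; p=4
e=6: not odd, res = 27+1 = 28; p=10
e=3: odd, res = 28+3 = 31; p=11
e=6: not odd, res = 31+1 = 32; p=17
e=3: odd, res = 32+3 = 35; p=18
res*p = 35*18 = 630

630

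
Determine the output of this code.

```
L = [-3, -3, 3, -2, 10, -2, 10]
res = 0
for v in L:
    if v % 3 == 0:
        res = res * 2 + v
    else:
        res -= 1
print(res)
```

v=-3: %3==0, res = 0*2+(-3) = -3
v=-3: %3==0, res = (-3)*2+(-3) = -9
v=3: %3==0, res = (-9)*2+3 = -15
v=-2: not %3==0, res = (-15)-1 = -16
v=10: not %3==0, res = (-16)-1 = -17
v=-2: not %3==0, res = (-17)-1 = -18
v=10: not %3==0, res = (-18)-1 = -19

-19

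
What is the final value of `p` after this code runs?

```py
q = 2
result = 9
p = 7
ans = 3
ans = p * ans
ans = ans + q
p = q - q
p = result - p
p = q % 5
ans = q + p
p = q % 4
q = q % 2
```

ans = 7*3 = 21
ans = 21+2 = 23
p = 2-2 = 0
p = 9-0 = 9
p = 2%5 = 2
ans = 2+2 = 4
p = 2%4 = 2
q = 2%2 = 0

2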